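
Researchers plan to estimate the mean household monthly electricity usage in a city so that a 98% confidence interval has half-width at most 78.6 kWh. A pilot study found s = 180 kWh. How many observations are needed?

For a mean, the margin of error is E = z·σ/√n, so n = (zσ/E)².
At 98% confidence, z = 2.326.
n = (2.326 × 180 / 78.6)² = 28.37
Round up: n = 29.

29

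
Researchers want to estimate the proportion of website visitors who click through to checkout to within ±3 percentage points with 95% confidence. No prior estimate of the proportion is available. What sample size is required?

n = 1068

For a proportion with margin E = 0.03 at 95% confidence, z = 1.960.
With no prior estimate, use p = 0.5, which maximizes p(1−p) at 0.25.
n = 0.25 × (z/E)² = 0.25 × (1.960/0.03)² = 1067.11
Round up: n = 1068.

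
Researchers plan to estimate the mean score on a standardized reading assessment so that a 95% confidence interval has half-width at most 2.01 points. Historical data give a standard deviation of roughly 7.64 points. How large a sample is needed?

For a mean, the margin of error is E = z·σ/√n, so n = (zσ/E)².
At 95% confidence, z = 1.960.
n = (1.960 × 7.64 / 2.01)² = 55.50
Round up: n = 56.

n = 56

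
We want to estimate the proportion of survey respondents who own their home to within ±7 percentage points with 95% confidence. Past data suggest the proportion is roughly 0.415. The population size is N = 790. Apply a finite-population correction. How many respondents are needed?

154

For a proportion with margin E = 0.07 at 95% confidence, z = 1.960.
n = p̂(1−p̂)(z/E)² = 0.415 × 0.585 × (1.960/0.07)² = 190.34 — call this n₀.
Finite-population correction with N = 790: n = n₀ / (1 + (n₀−1)/N) = 190.34 / 1.24 = 153.50
Round up: n = 154.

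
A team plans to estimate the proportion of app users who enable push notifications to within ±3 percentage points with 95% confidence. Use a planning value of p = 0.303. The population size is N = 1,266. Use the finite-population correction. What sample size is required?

For a proportion with margin E = 0.03 at 95% confidence, z = 1.960.
n = p̂(1−p̂)(z/E)² = 0.303 × 0.697 × (1.960/0.03)² = 901.46 — call this n₀.
Finite-population correction with N = 1,266: n = n₀ / (1 + (n₀−1)/N) = 901.46 / 1.711 = 526.86
Round up: n = 527.

527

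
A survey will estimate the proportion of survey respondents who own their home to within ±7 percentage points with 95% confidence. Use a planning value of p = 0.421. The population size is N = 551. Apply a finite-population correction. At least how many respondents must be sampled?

For a proportion with margin E = 0.07 at 95% confidence, z = 1.960.
n = p̂(1−p̂)(z/E)² = 0.421 × 0.579 × (1.960/0.07)² = 191.11 — call this n₀.
Finite-population correction with N = 551: n = n₀ / (1 + (n₀−1)/N) = 191.11 / 1.345 = 142.09
Round up: n = 143.

143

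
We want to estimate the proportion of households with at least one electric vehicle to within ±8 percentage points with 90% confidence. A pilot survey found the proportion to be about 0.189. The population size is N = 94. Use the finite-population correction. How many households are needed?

For a proportion with margin E = 0.08 at 90% confidence, z = 1.645.
n = p̂(1−p̂)(z/E)² = 0.189 × 0.811 × (1.645/0.08)² = 64.81 — call this n₀.
Finite-population correction with N = 94: n = n₀ / (1 + (n₀−1)/N) = 64.81 / 1.679 = 38.60
Round up: n = 39.

39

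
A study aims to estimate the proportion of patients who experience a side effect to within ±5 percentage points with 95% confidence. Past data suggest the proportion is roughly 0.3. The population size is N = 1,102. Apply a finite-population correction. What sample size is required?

For a proportion with margin E = 0.05 at 95% confidence, z = 1.960.
n = p̂(1−p̂)(z/E)² = 0.3 × 0.7 × (1.960/0.05)² = 322.69 — call this n₀.
Finite-population correction with N = 1,102: n = n₀ / (1 + (n₀−1)/N) = 322.69 / 1.292 = 249.76
Round up: n = 250.

n = 250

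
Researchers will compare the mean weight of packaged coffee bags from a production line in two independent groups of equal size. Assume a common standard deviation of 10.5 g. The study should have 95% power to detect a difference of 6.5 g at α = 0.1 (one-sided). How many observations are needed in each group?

For two equal groups, n per group = 2·((z_α + z_β)·σ/δ)².
z_α = 1.282; z_β = 1.645 (power 95%).
n = 2 × (2.927 × 10.5 / 6.5)² = 2 × 22.36 = 44.72
Round up: n = 45 per group.

45 per group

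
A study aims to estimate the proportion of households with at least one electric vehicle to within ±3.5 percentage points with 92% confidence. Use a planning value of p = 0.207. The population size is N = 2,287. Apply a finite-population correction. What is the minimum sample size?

For a proportion with margin E = 0.035 at 92% confidence, z = 1.751.
n = p̂(1−p̂)(z/E)² = 0.207 × 0.793 × (1.751/0.035)² = 410.85 — call this n₀.
Finite-population correction with N = 2,287: n = n₀ / (1 + (n₀−1)/N) = 410.85 / 1.179 = 348.47
Round up: n = 349.

349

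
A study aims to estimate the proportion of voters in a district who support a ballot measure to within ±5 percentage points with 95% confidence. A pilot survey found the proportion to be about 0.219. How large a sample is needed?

n = 263

For a proportion with margin E = 0.05 at 95% confidence, z = 1.960.
n = p̂(1−p̂)(z/E)² = 0.219 × 0.781 × (1.960/0.05)² = 262.83
Round up: n = 263.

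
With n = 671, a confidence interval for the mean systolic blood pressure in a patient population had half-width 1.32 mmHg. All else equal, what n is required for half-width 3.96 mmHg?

Margin of error scales as 1/√n, so n₂ = n₁·(E₁/E₂)².
n₂ = 671 × (1.32/3.96)² = 671 × 0.1111 = 74.55
Round up: n₂ = 75.

75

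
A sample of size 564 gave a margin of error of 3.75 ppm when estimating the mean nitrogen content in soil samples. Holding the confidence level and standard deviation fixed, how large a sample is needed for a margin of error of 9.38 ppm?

Margin of error scales as 1/√n, so n₂ = n₁·(E₁/E₂)².
n₂ = 564 × (3.75/9.38)² = 564 × 0.1598 = 90.13
Round up: n₂ = 91.

91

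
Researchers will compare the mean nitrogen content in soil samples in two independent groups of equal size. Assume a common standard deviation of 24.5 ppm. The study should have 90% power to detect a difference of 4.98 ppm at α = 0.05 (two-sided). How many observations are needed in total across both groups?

1018 total

For two equal groups, n per group = 2·((z_{α/2} + z_β)·σ/δ)².
z_{α/2} = 1.960; z_β = 1.282 (power 90%).
n = 2 × (3.242 × 24.5 / 4.98)² = 2 × 254.39 = 508.78
Round up: n = 509 per group.
Total across both groups: 2 × 509 = 1018.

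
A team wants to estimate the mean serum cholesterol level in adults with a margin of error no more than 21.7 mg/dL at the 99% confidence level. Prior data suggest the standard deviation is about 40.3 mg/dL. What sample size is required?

For a mean, the margin of error is E = z·σ/√n, so n = (zσ/E)².
At 99% confidence, z = 2.576.
n = (2.576 × 40.3 / 21.7)² = 22.89
Round up: n = 23.

23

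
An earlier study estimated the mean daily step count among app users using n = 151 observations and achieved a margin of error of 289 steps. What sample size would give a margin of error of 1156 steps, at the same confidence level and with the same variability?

Margin of error scales as 1/√n, so n₂ = n₁·(E₁/E₂)².
n₂ = 151 × (289/1156)² = 151 × 0.0625 = 9.44
Round up: n₂ = 10.

10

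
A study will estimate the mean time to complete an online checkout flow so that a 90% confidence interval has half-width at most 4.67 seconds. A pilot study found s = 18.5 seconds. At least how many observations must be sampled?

n = 43

For a mean, the margin of error is E = z·σ/√n, so n = (zσ/E)².
At 90% confidence, z = 1.645.
n = (1.645 × 18.5 / 4.67)² = 42.47
Round up: n = 43.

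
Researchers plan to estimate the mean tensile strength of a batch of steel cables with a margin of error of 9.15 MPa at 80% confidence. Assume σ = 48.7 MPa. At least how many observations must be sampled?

For a mean, the margin of error is E = z·σ/√n, so n = (zσ/E)².
At 80% confidence, z = 1.282.
n = (1.282 × 48.7 / 9.15)² = 46.56
Round up: n = 47.

47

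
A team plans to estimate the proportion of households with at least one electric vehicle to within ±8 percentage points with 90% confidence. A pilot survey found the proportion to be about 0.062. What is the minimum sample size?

For a proportion with margin E = 0.08 at 90% confidence, z = 1.645.
n = p̂(1−p̂)(z/E)² = 0.062 × 0.938 × (1.645/0.08)² = 24.59
Round up: n = 25.

25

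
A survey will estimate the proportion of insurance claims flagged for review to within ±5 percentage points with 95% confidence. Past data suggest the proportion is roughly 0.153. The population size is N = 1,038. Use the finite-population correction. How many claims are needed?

For a proportion with margin E = 0.05 at 95% confidence, z = 1.960.
n = p̂(1−p̂)(z/E)² = 0.153 × 0.847 × (1.960/0.05)² = 199.13 — call this n₀.
Finite-population correction with N = 1,038: n = n₀ / (1 + (n₀−1)/N) = 199.13 / 1.191 = 167.20
Round up: n = 168.

168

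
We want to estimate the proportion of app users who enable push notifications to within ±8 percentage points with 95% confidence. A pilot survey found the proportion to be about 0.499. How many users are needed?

n = 151

For a proportion with margin E = 0.08 at 95% confidence, z = 1.960.
n = p̂(1−p̂)(z/E)² = 0.499 × 0.501 × (1.960/0.08)² = 150.06
Round up: n = 151.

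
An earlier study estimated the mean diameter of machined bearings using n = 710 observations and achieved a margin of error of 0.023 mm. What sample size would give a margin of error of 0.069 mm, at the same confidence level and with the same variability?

79

Margin of error scales as 1/√n, so n₂ = n₁·(E₁/E₂)².
n₂ = 710 × (0.023/0.069)² = 710 × 0.1111 = 78.88
Round up: n₂ = 79.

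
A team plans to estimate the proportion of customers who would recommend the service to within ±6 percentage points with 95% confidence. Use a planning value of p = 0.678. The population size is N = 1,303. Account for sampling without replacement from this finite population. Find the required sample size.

For a proportion with margin E = 0.06 at 95% confidence, z = 1.960.
n = p̂(1−p̂)(z/E)² = 0.678 × 0.322 × (1.960/0.06)² = 232.97 — call this n₀.
Finite-population correction with N = 1,303: n = n₀ / (1 + (n₀−1)/N) = 232.97 / 1.178 = 197.77
Round up: n = 198.

n = 198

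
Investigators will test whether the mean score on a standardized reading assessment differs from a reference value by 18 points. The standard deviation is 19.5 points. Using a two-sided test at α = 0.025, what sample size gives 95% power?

n = 18

For a one-sample z-test, n = ((z_{α/2} + z_β)·σ/δ)².
z_{α/2} = 2.241 (two-sided α = 0.025); z_β = 1.645 (power 95% → β = 0.05).
n = (3.886 × 19.5 / 18)² = 17.72
Round up: n = 18.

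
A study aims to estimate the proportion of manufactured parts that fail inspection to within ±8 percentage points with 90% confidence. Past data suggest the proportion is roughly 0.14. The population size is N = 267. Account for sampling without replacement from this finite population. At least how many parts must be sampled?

For a proportion with margin E = 0.08 at 90% confidence, z = 1.645.
n = p̂(1−p̂)(z/E)² = 0.14 × 0.86 × (1.645/0.08)² = 50.91 — call this n₀.
Finite-population correction with N = 267: n = n₀ / (1 + (n₀−1)/N) = 50.91 / 1.187 = 42.89
Round up: n = 43.

43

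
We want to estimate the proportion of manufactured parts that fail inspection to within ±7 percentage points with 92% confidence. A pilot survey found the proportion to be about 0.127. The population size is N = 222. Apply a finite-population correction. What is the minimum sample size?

For a proportion with margin E = 0.07 at 92% confidence, z = 1.751.
n = p̂(1−p̂)(z/E)² = 0.127 × 0.873 × (1.751/0.07)² = 69.37 — call this n₀.
Finite-population correction with N = 222: n = n₀ / (1 + (n₀−1)/N) = 69.37 / 1.308 = 53.04
Round up: n = 54.

n = 54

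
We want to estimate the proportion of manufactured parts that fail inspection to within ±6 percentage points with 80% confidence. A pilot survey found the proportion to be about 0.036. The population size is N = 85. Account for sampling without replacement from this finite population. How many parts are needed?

14

For a proportion with margin E = 0.06 at 80% confidence, z = 1.282.
n = p̂(1−p̂)(z/E)² = 0.036 × 0.964 × (1.282/0.06)² = 15.84 — call this n₀.
Finite-population correction with N = 85: n = n₀ / (1 + (n₀−1)/N) = 15.84 / 1.175 = 13.48
Round up: n = 14.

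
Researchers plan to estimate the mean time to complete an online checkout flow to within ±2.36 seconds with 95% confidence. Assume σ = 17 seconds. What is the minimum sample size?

For a mean, the margin of error is E = z·σ/√n, so n = (zσ/E)².
At 95% confidence, z = 1.960.
n = (1.960 × 17 / 2.36)² = 199.34
Round up: n = 200.

n = 200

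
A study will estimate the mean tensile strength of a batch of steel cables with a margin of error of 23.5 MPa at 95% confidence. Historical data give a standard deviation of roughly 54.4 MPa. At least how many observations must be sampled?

n = 21

For a mean, the margin of error is E = z·σ/√n, so n = (zσ/E)².
At 95% confidence, z = 1.960.
n = (1.960 × 54.4 / 23.5)² = 20.59
Round up: n = 21.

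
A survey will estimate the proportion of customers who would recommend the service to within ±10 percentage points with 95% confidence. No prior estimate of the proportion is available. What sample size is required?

n = 97

For a proportion with margin E = 0.1 at 95% confidence, z = 1.960.
With no prior estimate, use p = 0.5, which maximizes p(1−p) at 0.25.
n = 0.25 × (z/E)² = 0.25 × (1.960/0.1)² = 96.04
Round up: n = 97.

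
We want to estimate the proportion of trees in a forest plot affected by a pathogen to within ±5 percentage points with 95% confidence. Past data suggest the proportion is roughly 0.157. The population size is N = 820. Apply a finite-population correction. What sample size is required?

164

For a proportion with margin E = 0.05 at 95% confidence, z = 1.960.
n = p̂(1−p̂)(z/E)² = 0.157 × 0.843 × (1.960/0.05)² = 203.38 — call this n₀.
Finite-population correction with N = 820: n = n₀ / (1 + (n₀−1)/N) = 203.38 / 1.247 = 163.10
Round up: n = 164.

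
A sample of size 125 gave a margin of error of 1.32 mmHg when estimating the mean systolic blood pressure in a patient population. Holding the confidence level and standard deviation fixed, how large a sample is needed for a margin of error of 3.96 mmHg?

14

Margin of error scales as 1/√n, so n₂ = n₁·(E₁/E₂)².
n₂ = 125 × (1.32/3.96)² = 125 × 0.1111 = 13.89
Round up: n₂ = 14.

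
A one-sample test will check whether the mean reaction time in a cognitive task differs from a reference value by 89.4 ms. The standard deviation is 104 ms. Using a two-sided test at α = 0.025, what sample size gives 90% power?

n = 17

For a one-sample z-test, n = ((z_{α/2} + z_β)·σ/δ)².
z_{α/2} = 2.241 (two-sided α = 0.025); z_β = 1.282 (power 90% → β = 0.1).
n = (3.523 × 104 / 89.4)² = 16.80
Round up: n = 17.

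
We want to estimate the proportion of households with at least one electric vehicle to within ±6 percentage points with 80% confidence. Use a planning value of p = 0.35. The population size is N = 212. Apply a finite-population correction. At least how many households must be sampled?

For a proportion with margin E = 0.06 at 80% confidence, z = 1.282.
n = p̂(1−p̂)(z/E)² = 0.35 × 0.65 × (1.282/0.06)² = 103.86 — call this n₀.
Finite-population correction with N = 212: n = n₀ / (1 + (n₀−1)/N) = 103.86 / 1.485 = 69.94
Round up: n = 70.

70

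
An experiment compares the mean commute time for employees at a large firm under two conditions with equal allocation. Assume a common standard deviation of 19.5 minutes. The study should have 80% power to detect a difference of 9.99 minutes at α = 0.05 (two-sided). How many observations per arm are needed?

For two equal groups, n per group = 2·((z_{α/2} + z_β)·σ/δ)².
z_{α/2} = 1.960; z_β = 0.842 (power 80%).
n = 2 × (2.802 × 19.5 / 9.99)² = 2 × 29.91 = 59.82
Round up: n = 60 per group.

60 per group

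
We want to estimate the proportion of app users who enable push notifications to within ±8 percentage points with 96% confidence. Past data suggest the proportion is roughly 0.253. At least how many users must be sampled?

For a proportion with margin E = 0.08 at 96% confidence, z = 2.054.
n = p̂(1−p̂)(z/E)² = 0.253 × 0.747 × (2.054/0.08)² = 124.58
Round up: n = 125.

n = 125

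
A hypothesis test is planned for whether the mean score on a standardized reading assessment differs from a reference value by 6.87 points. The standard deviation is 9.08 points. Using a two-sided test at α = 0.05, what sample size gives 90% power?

For a one-sample z-test, n = ((z_{α/2} + z_β)·σ/δ)².
z_{α/2} = 1.960 (two-sided α = 0.05); z_β = 1.282 (power 90% → β = 0.1).
n = (3.242 × 9.08 / 6.87)² = 18.36
Round up: n = 19.

n = 19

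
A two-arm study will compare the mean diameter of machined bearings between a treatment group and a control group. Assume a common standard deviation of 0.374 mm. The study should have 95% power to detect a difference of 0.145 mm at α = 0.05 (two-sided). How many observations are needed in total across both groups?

346 total

For two equal groups, n per group = 2·((z_{α/2} + z_β)·σ/δ)².
z_{α/2} = 1.960; z_β = 1.645 (power 95%).
n = 2 × (3.605 × 0.374 / 0.145)² = 2 × 86.46 = 172.92
Round up: n = 173 per group.
Total across both groups: 2 × 173 = 346.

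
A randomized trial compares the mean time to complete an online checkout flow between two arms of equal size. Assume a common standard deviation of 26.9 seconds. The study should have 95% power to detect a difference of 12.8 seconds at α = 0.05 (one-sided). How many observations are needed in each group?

For two equal groups, n per group = 2·((z_α + z_β)·σ/δ)².
z_α = 1.645; z_β = 1.645 (power 95%).
n = 2 × (3.290 × 26.9 / 12.8)² = 2 × 47.81 = 95.62
Round up: n = 96 per group.

96 per group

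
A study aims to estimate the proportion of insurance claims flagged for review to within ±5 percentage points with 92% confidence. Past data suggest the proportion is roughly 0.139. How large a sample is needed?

For a proportion with margin E = 0.05 at 92% confidence, z = 1.751.
n = p̂(1−p̂)(z/E)² = 0.139 × 0.861 × (1.751/0.05)² = 146.77
Round up: n = 147.

147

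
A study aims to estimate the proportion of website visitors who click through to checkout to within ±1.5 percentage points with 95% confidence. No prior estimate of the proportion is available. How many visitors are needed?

4269

For a proportion with margin E = 0.015 at 95% confidence, z = 1.960.
With no prior estimate, use p = 0.5, which maximizes p(1−p) at 0.25.
n = 0.25 × (z/E)² = 0.25 × (1.960/0.015)² = 4268.44
Round up: n = 4269.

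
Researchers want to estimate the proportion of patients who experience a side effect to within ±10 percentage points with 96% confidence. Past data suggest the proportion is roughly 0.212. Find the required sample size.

71

For a proportion with margin E = 0.1 at 96% confidence, z = 2.054.
n = p̂(1−p̂)(z/E)² = 0.212 × 0.788 × (2.054/0.1)² = 70.48
Round up: n = 71.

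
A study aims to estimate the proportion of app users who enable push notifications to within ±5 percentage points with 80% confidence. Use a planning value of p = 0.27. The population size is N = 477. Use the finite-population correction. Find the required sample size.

For a proportion with margin E = 0.05 at 80% confidence, z = 1.282.
n = p̂(1−p̂)(z/E)² = 0.27 × 0.73 × (1.282/0.05)² = 129.58 — call this n₀.
Finite-population correction with N = 477: n = n₀ / (1 + (n₀−1)/N) = 129.58 / 1.27 = 102.03
Round up: n = 103.

103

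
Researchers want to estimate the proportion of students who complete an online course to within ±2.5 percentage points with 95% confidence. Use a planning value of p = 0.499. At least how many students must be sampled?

For a proportion with margin E = 0.025 at 95% confidence, z = 1.960.
n = p̂(1−p̂)(z/E)² = 0.499 × 0.501 × (1.960/0.025)² = 1536.63
Round up: n = 1537.

1537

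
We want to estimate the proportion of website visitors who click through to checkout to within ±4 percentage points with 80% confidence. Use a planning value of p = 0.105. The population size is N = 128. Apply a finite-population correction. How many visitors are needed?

n = 56

For a proportion with margin E = 0.04 at 80% confidence, z = 1.282.
n = p̂(1−p̂)(z/E)² = 0.105 × 0.895 × (1.282/0.04)² = 96.53 — call this n₀.
Finite-population correction with N = 128: n = n₀ / (1 + (n₀−1)/N) = 96.53 / 1.746 = 55.29
Round up: n = 56.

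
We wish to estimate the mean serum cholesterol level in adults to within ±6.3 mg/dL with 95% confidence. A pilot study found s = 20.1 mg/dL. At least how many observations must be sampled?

40

For a mean, the margin of error is E = z·σ/√n, so n = (zσ/E)².
At 95% confidence, z = 1.960.
n = (1.960 × 20.1 / 6.3)² = 39.10
Round up: n = 40.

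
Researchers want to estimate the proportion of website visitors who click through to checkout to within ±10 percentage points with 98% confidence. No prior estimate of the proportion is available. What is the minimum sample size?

136

For a proportion with margin E = 0.1 at 98% confidence, z = 2.326.
With no prior estimate, use p = 0.5, which maximizes p(1−p) at 0.25.
n = 0.25 × (z/E)² = 0.25 × (2.326/0.1)² = 135.26
Round up: n = 136.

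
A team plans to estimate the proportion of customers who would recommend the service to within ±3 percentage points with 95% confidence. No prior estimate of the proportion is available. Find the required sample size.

1068

For a proportion with margin E = 0.03 at 95% confidence, z = 1.960.
With no prior estimate, use p = 0.5, which maximizes p(1−p) at 0.25.
n = 0.25 × (z/E)² = 0.25 × (1.960/0.03)² = 1067.11
Round up: n = 1068.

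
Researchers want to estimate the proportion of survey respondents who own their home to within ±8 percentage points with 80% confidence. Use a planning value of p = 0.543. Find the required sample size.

64

For a proportion with margin E = 0.08 at 80% confidence, z = 1.282.
n = p̂(1−p̂)(z/E)² = 0.543 × 0.457 × (1.282/0.08)² = 63.73
Round up: n = 64.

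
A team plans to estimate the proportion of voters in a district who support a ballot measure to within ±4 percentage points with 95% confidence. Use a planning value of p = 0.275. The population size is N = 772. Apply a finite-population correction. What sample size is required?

For a proportion with margin E = 0.04 at 95% confidence, z = 1.960.
n = p̂(1−p̂)(z/E)² = 0.275 × 0.725 × (1.960/0.04)² = 478.70 — call this n₀.
Finite-population correction with N = 772: n = n₀ / (1 + (n₀−1)/N) = 478.70 / 1.619 = 295.68
Round up: n = 296.

296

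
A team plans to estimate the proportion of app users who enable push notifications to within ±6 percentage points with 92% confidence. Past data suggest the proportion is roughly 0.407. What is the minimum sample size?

206

For a proportion with margin E = 0.06 at 92% confidence, z = 1.751.
n = p̂(1−p̂)(z/E)² = 0.407 × 0.593 × (1.751/0.06)² = 205.55
Round up: n = 206.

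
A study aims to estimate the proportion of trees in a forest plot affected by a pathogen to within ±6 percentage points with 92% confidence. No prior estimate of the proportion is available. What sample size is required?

213

For a proportion with margin E = 0.06 at 92% confidence, z = 1.751.
With no prior estimate, use p = 0.5, which maximizes p(1−p) at 0.25.
n = 0.25 × (z/E)² = 0.25 × (1.751/0.06)² = 212.92
Round up: n = 213.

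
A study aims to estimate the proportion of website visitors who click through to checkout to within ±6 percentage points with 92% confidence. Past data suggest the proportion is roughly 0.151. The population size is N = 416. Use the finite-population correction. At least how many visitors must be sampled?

87

For a proportion with margin E = 0.06 at 92% confidence, z = 1.751.
n = p̂(1−p̂)(z/E)² = 0.151 × 0.849 × (1.751/0.06)² = 109.18 — call this n₀.
Finite-population correction with N = 416: n = n₀ / (1 + (n₀−1)/N) = 109.18 / 1.26 = 86.65
Round up: n = 87.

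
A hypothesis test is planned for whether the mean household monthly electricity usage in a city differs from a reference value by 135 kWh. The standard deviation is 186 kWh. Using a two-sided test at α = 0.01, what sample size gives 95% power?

For a one-sample z-test, n = ((z_{α/2} + z_β)·σ/δ)².
z_{α/2} = 2.576 (two-sided α = 0.01); z_β = 1.645 (power 95% → β = 0.05).
n = (4.221 × 186 / 135)² = 33.82
Round up: n = 34.

34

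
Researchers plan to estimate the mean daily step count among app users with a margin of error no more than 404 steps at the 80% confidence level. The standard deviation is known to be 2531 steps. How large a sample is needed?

For a mean, the margin of error is E = z·σ/√n, so n = (zσ/E)².
At 80% confidence, z = 1.282.
n = (1.282 × 2531 / 404)² = 64.51
Round up: n = 65.

65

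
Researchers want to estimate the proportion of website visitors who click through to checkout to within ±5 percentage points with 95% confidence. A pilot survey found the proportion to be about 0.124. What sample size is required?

For a proportion with margin E = 0.05 at 95% confidence, z = 1.960.
n = p̂(1−p̂)(z/E)² = 0.124 × 0.876 × (1.960/0.05)² = 166.92
Round up: n = 167.

167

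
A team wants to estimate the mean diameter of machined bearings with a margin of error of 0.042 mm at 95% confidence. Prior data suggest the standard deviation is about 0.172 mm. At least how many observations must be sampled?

For a mean, the margin of error is E = z·σ/√n, so n = (zσ/E)².
At 95% confidence, z = 1.960.
n = (1.960 × 0.172 / 0.042)² = 64.43
Round up: n = 65.

n = 65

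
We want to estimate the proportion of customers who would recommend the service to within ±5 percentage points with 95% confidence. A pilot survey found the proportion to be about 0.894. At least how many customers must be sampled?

For a proportion with margin E = 0.05 at 95% confidence, z = 1.960.
n = p̂(1−p̂)(z/E)² = 0.894 × 0.106 × (1.960/0.05)² = 145.62
Round up: n = 146.

146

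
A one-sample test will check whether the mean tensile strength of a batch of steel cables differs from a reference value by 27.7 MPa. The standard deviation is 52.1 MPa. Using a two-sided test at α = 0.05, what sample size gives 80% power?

For a one-sample z-test, n = ((z_{α/2} + z_β)·σ/δ)².
z_{α/2} = 1.960 (two-sided α = 0.05); z_β = 0.842 (power 80% → β = 0.2).
n = (2.802 × 52.1 / 27.7)² = 27.77
Round up: n = 28.

n = 28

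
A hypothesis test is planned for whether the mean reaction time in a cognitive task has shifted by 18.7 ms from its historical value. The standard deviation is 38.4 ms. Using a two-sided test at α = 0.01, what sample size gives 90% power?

n = 63

For a one-sample z-test, n = ((z_{α/2} + z_β)·σ/δ)².
z_{α/2} = 2.576 (two-sided α = 0.01); z_β = 1.282 (power 90% → β = 0.1).
n = (3.858 × 38.4 / 18.7)² = 62.76
Round up: n = 63.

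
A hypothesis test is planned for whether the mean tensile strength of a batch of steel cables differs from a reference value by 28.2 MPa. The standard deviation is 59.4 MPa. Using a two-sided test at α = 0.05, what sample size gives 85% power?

40

For a one-sample z-test, n = ((z_{α/2} + z_β)·σ/δ)².
z_{α/2} = 1.960 (two-sided α = 0.05); z_β = 1.036 (power 85% → β = 0.15).
n = (2.996 × 59.4 / 28.2)² = 39.83
Round up: n = 40.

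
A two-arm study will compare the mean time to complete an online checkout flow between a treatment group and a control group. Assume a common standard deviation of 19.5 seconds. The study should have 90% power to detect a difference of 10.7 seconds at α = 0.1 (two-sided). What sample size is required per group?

For two equal groups, n per group = 2·((z_{α/2} + z_β)·σ/δ)².
z_{α/2} = 1.645; z_β = 1.282 (power 90%).
n = 2 × (2.927 × 19.5 / 10.7)² = 2 × 28.45 = 56.90
Round up: n = 57 per group.

57 per group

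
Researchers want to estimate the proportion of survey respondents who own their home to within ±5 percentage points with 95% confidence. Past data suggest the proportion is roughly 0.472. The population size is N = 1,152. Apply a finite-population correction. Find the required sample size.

n = 288

For a proportion with margin E = 0.05 at 95% confidence, z = 1.960.
n = p̂(1−p̂)(z/E)² = 0.472 × 0.528 × (1.960/0.05)² = 382.96 — call this n₀.
Finite-population correction with N = 1,152: n = n₀ / (1 + (n₀−1)/N) = 382.96 / 1.332 = 287.51
Round up: n = 288.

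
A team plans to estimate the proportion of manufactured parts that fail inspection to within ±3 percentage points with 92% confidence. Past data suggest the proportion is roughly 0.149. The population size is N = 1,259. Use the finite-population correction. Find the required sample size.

322

For a proportion with margin E = 0.03 at 92% confidence, z = 1.751.
n = p̂(1−p̂)(z/E)² = 0.149 × 0.851 × (1.751/0.03)² = 431.96 — call this n₀.
Finite-population correction with N = 1,259: n = n₀ / (1 + (n₀−1)/N) = 431.96 / 1.342 = 321.88
Round up: n = 322.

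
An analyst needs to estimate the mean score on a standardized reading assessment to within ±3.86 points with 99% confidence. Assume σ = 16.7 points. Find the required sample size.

For a mean, the margin of error is E = z·σ/√n, so n = (zσ/E)².
At 99% confidence, z = 2.576.
n = (2.576 × 16.7 / 3.86)² = 124.21
Round up: n = 125.

n = 125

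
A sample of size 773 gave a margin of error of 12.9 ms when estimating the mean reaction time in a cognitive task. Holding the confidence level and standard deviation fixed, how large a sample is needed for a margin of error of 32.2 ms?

Margin of error scales as 1/√n, so n₂ = n₁·(E₁/E₂)².
n₂ = 773 × (12.9/32.2)² = 773 × 0.1605 = 124.07
Round up: n₂ = 125.

n = 125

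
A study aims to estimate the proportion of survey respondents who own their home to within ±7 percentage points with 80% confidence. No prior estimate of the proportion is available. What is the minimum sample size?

For a proportion with margin E = 0.07 at 80% confidence, z = 1.282.
With no prior estimate, use p = 0.5, which maximizes p(1−p) at 0.25.
n = 0.25 × (z/E)² = 0.25 × (1.282/0.07)² = 83.85
Round up: n = 84.

84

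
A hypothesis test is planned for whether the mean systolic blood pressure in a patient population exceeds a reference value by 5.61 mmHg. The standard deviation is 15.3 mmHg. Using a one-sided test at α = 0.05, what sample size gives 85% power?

For a one-sample z-test, n = ((z_α + z_β)·σ/δ)².
z_α = 1.645 (one-sided α = 0.05); z_β = 1.036 (power 85% → β = 0.15).
n = (2.681 × 15.3 / 5.61)² = 53.46
Round up: n = 54.

n = 54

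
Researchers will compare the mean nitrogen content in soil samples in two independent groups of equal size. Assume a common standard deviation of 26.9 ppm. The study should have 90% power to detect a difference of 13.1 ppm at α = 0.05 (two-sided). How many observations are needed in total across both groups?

For two equal groups, n per group = 2·((z_{α/2} + z_β)·σ/δ)².
z_{α/2} = 1.960; z_β = 1.282 (power 90%).
n = 2 × (3.242 × 26.9 / 13.1)² = 2 × 44.32 = 88.64
Round up: n = 89 per group.
Total across both groups: 2 × 89 = 178.

178 total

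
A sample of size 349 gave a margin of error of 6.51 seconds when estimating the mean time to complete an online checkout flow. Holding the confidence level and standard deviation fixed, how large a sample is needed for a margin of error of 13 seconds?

Margin of error scales as 1/√n, so n₂ = n₁·(E₁/E₂)².
n₂ = 349 × (6.51/13)² = 349 × 0.2508 = 87.53
Round up: n₂ = 88.

88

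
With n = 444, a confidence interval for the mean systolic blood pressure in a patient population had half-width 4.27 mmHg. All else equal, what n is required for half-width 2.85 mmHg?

Margin of error scales as 1/√n, so n₂ = n₁·(E₁/E₂)².
n₂ = 444 × (4.27/2.85)² = 444 × 2.245 = 996.78
Round up: n₂ = 997.

997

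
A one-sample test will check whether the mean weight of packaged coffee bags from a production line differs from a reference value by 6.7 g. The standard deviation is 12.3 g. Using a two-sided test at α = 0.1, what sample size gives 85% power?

For a one-sample z-test, n = ((z_{α/2} + z_β)·σ/δ)².
z_{α/2} = 1.645 (two-sided α = 0.1); z_β = 1.036 (power 85% → β = 0.15).
n = (2.681 × 12.3 / 6.7)² = 24.22
Round up: n = 25.

25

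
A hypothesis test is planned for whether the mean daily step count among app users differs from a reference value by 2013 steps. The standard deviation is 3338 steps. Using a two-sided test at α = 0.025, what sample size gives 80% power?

n = 27

For a one-sample z-test, n = ((z_{α/2} + z_β)·σ/δ)².
z_{α/2} = 2.241 (two-sided α = 0.025); z_β = 0.842 (power 80% → β = 0.2).
n = (3.083 × 3338 / 2013)² = 26.14
Round up: n = 27.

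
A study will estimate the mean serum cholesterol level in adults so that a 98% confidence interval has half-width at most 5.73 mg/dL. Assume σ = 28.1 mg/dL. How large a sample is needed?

For a mean, the margin of error is E = z·σ/√n, so n = (zσ/E)².
At 98% confidence, z = 2.326.
n = (2.326 × 28.1 / 5.73)² = 130.11
Round up: n = 131.

131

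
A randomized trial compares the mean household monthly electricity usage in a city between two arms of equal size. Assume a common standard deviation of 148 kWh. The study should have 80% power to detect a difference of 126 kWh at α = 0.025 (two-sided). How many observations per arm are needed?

27 per group

For two equal groups, n per group = 2·((z_{α/2} + z_β)·σ/δ)².
z_{α/2} = 2.241; z_β = 0.842 (power 80%).
n = 2 × (3.083 × 148 / 126)² = 2 × 13.11 = 26.22
Round up: n = 27 per group.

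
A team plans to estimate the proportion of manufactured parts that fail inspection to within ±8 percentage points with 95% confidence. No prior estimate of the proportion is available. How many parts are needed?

151

For a proportion with margin E = 0.08 at 95% confidence, z = 1.960.
With no prior estimate, use p = 0.5, which maximizes p(1−p) at 0.25.
n = 0.25 × (z/E)² = 0.25 × (1.960/0.08)² = 150.06
Round up: n = 151.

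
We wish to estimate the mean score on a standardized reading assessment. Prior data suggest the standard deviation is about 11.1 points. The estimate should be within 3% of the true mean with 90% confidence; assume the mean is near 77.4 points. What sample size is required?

For a mean, the margin of error is E = z·σ/√n, so n = (zσ/E)².
At 90% confidence, z = 1.645.
E = 3% of 77.4 = 2.322 points.
n = (1.645 × 11.1 / 2.322)² = 61.84
Round up: n = 62.

62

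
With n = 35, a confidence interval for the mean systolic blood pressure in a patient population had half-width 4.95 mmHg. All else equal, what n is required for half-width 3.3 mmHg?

Margin of error scales as 1/√n, so n₂ = n₁·(E₁/E₂)².
n₂ = 35 × (4.95/3.3)² = 35 × 2.25 = 78.75
Round up: n₂ = 79.

n = 79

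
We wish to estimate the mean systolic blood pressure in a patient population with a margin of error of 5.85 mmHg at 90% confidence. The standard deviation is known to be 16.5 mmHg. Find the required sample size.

22

For a mean, the margin of error is E = z·σ/√n, so n = (zσ/E)².
At 90% confidence, z = 1.645.
n = (1.645 × 16.5 / 5.85)² = 21.53
Round up: n = 22.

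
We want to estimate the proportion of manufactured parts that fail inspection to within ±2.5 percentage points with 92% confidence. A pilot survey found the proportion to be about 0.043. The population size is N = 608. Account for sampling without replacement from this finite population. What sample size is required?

n = 152

For a proportion with margin E = 0.025 at 92% confidence, z = 1.751.
n = p̂(1−p̂)(z/E)² = 0.043 × 0.957 × (1.751/0.025)² = 201.87 — call this n₀.
Finite-population correction with N = 608: n = n₀ / (1 + (n₀−1)/N) = 201.87 / 1.33 = 151.78
Round up: n = 152.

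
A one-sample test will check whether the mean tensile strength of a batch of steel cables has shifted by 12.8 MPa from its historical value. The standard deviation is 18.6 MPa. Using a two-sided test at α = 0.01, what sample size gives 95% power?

For a one-sample z-test, n = ((z_{α/2} + z_β)·σ/δ)².
z_{α/2} = 2.576 (two-sided α = 0.01); z_β = 1.645 (power 95% → β = 0.05).
n = (4.221 × 18.6 / 12.8)² = 37.62
Round up: n = 38.

38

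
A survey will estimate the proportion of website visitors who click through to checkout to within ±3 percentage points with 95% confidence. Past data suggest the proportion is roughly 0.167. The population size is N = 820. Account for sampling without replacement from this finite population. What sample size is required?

For a proportion with margin E = 0.03 at 95% confidence, z = 1.960.
n = p̂(1−p̂)(z/E)² = 0.167 × 0.833 × (1.960/0.03)² = 593.79 — call this n₀.
Finite-population correction with N = 820: n = n₀ / (1 + (n₀−1)/N) = 593.79 / 1.723 = 344.63
Round up: n = 345.

345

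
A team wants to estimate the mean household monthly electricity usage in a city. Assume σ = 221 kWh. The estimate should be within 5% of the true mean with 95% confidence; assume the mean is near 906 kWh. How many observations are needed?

n = 92

For a mean, the margin of error is E = z·σ/√n, so n = (zσ/E)².
At 95% confidence, z = 1.960.
E = 5% of 906 = 45.3 kWh.
n = (1.960 × 221 / 45.3)² = 91.43
Round up: n = 92.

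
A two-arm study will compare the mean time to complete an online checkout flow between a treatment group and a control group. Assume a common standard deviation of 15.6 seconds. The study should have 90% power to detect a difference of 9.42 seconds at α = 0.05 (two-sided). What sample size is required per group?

58 per group

For two equal groups, n per group = 2·((z_{α/2} + z_β)·σ/δ)².
z_{α/2} = 1.960; z_β = 1.282 (power 90%).
n = 2 × (3.242 × 15.6 / 9.42)² = 2 × 28.83 = 57.66
Round up: n = 58 per group.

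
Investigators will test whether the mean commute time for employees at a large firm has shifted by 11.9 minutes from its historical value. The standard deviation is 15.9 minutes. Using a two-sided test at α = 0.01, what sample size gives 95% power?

n = 32

For a one-sample z-test, n = ((z_{α/2} + z_β)·σ/δ)².
z_{α/2} = 2.576 (two-sided α = 0.01); z_β = 1.645 (power 95% → β = 0.05).
n = (4.221 × 15.9 / 11.9)² = 31.81
Round up: n = 32.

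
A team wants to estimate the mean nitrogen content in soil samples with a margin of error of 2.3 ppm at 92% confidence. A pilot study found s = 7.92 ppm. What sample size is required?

For a mean, the margin of error is E = z·σ/√n, so n = (zσ/E)².
At 92% confidence, z = 1.751.
n = (1.751 × 7.92 / 2.3)² = 36.36
Round up: n = 37.

37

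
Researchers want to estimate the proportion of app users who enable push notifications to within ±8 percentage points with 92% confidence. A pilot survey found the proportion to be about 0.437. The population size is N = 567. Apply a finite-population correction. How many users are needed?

For a proportion with margin E = 0.08 at 92% confidence, z = 1.751.
n = p̂(1−p̂)(z/E)² = 0.437 × 0.563 × (1.751/0.08)² = 117.86 — call this n₀.
Finite-population correction with N = 567: n = n₀ / (1 + (n₀−1)/N) = 117.86 / 1.206 = 97.73
Round up: n = 98.

n = 98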